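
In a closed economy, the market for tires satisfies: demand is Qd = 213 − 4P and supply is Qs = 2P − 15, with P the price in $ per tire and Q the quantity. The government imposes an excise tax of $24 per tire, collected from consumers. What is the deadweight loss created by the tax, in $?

Without the tax, 213 − 4P = 2P − 15 gives 6P = 228, so P* = $38 and Q* = 61.
With the tax collected from consumers, demand (in seller-price terms) shifts: Qd = 213 − 4(P + 24).
Solving gives Q = 29 with consumers paying $46 and sellers receiving $22 (the $24 wedge).
Quantity falls by |ΔQ| = |61 − 29| = 32.
DWL = ½ · t · |ΔQ| = ½ · 24 · 32 = $384.

Deadweight loss = $384.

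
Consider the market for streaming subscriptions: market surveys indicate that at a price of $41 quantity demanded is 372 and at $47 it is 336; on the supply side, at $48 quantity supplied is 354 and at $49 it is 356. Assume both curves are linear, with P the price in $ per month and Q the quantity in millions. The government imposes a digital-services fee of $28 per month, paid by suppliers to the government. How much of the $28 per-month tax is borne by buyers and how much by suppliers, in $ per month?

Demand slope: (336 − 372)/(47 − 41) = -6, so Qd = 618 − 6P.
Supply slope: (356 − 354)/(49 − 48) = 2, so Qs = 2P + 258.
Before the tax: set 618 − 6P = 2P + 258 → P* = $45, Q* = 348.
With the tax collected from suppliers, supply shifts: Qs = 2(P − 28) + 258.
Solving gives Q = 306 with buyers paying $52 and suppliers receiving $24 (the $28 wedge).
Burden on buyers: $7; on suppliers: $21. (They sum to $28.)

Buyers bear $7 per month; suppliers bear $21 per month.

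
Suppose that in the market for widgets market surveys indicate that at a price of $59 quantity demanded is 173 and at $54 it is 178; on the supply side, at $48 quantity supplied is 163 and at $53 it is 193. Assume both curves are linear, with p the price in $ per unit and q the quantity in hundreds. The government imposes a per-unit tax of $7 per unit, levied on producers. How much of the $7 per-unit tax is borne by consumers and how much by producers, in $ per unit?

Demand slope: (178 − 173)/(54 − 59) = -1, so qd = 232 − p.
Supply slope: (193 − 163)/(53 − 48) = 6, so qs = 6p − 125.
Before the tax: set 232 − p = 6p − 125 → p* = $51, q* = 181.
With the tax collected from producers, supply shifts: qs = 6(p − 7) − 125.
Solving gives q = 175 with consumers paying $57 and producers receiving $50 (the $7 wedge).
Burden on consumers: $6; on producers: $1. (They sum to $7.)
The less price-elastic side of the market bears the larger share of a per-unit tax.

Consumers bear $6 per unit; producers bear $1 per unit.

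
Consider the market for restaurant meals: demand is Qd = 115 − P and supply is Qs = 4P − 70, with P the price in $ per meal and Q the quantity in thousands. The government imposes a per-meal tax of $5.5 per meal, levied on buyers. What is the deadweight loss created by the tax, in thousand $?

Before the tax: set 115 − P = 4P − 70 → P* = $37, Q* = 78.
With the tax collected from buyers, demand (in seller-price terms) shifts: Qd = 115 − (P + 5.5).
New equilibrium: buyers pay $41.4, suppliers receive $35.9, Q = 73.6. (Wedge: Pb − Ps = 5.5.)
Quantity falls by |ΔQ| = |78 − 73.6| = 4.4.
DWL = ½ · t · |ΔQ| = ½ · 5.5 · 4.4 = $12.1.

Deadweight loss = $12.1 thousand.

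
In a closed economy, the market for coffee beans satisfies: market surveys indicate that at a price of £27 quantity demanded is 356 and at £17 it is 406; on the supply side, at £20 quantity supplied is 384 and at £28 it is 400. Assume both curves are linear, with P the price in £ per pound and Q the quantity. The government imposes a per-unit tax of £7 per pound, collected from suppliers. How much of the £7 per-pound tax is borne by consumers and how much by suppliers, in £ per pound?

Demand slope: (406 − 356)/(17 − 27) = -5, so Qd = 491 − 5P.
Supply slope: (400 − 384)/(28 − 20) = 2, so Qs = 2P + 344.
Before the tax: set 491 − 5P = 2P + 344 → P* = £21, Q* = 386.
With the tax collected from suppliers, supply shifts: Qs = 2(P − 7) + 344.
Solving gives Q = 376 with consumers paying £23 and suppliers receiving £16 (the £7 wedge).
Burden on consumers: £2; on suppliers: £5. (They sum to £7.)

Consumers bear £2 per pound; suppliers bear £5 per pound.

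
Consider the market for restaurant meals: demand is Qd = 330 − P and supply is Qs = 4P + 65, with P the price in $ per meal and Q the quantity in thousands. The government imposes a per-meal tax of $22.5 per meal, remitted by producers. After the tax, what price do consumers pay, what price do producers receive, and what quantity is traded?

Before the tax: set 330 − P = 4P + 65 → P* = $53, Q* = 277.
With the tax collected from producers, supply shifts: Qs = 4(P − 22.5) + 65.
Solving gives Q = 259 with consumers paying $71 and producers receiving $48.5 (the $22.5 wedge).
The less price-elastic side of the market bears the larger share of a per-unit tax.

Consumers pay $71; producers receive $48.5; quantity = 259.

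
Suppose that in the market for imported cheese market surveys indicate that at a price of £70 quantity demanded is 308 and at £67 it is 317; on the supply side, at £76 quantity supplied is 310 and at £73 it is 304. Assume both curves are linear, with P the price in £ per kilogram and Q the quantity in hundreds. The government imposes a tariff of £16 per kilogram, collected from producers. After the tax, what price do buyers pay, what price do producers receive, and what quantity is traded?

Buyers pay £78.4; producers receive £62.4; quantity = 282.8.

Demand slope: (317 − 308)/(67 − 70) = -3, so Qd = 518 − 3P.
Supply slope: (304 − 310)/(73 − 76) = 2, so Qs = 2P + 158.
Without the tax, 518 − 3P = 2P + 158 gives 5P = 360, so P* = £72 and Q* = 302.
With the tax collected from producers, supply shifts: Qs = 2(P − 16) + 158.
Solving gives Q = 282.8 with buyers paying £78.4 and producers receiving £62.4 (the £16 wedge).
The less price-elastic side of the market bears the larger share of a per-unit tax.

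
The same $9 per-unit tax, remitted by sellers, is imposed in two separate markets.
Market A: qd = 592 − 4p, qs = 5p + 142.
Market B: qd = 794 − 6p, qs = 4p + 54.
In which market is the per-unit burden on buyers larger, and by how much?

Market A, by $1.4.

Market A: pre-tax p* = $50, q* = 392; post-tax q = 372; per-unit burden on buyers = $5.
Market B: pre-tax p* = $74, q* = 350; post-tax q = 328.4; per-unit burden on buyers = $3.6.
Difference: $5 vs $3.6 → market A is larger by $1.4.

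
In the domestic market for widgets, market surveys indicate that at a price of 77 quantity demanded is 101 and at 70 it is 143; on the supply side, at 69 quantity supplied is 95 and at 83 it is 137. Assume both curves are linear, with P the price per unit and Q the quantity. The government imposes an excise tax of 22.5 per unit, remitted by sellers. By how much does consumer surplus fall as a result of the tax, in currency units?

Consumer surplus falls by 678.75.

Demand slope: (143 − 101)/(70 − 77) = -6, so Qd = 563 − 6P.
Supply slope: (137 − 95)/(83 − 69) = 3, so Qs = 3P − 112.
Before the tax: set 563 − 6P = 3P − 112 → P* = 75, Q* = 113.
With the tax collected from sellers, supply shifts: Qs = 3(P − 22.5) − 112.
New equilibrium: consumers pay 82.5, sellers receive 60, Q = 68. (Wedge: Pb − Ps = 22.5.)
ΔCS is the trapezoid between Q = 68 and Q = 113 of height 7.5: ½ · (113 + 68) · 7.5 = 678.75.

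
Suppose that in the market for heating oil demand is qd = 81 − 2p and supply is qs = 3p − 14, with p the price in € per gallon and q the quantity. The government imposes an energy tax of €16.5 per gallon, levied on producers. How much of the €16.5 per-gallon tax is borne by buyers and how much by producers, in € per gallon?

Buyers bear €9.9 per gallon; producers bear €6.6 per gallon.

Before the tax: set 81 − 2p = 3p − 14 → p* = €19, q* = 43.
With the tax collected from producers, supply shifts: qs = 3(p − 16.5) − 14.
Solving gives q = 23.2 with buyers paying €28.9 and producers receiving €12.4 (the €16.5 wedge).
Burden on buyers: €9.9; on producers: €6.6. (They sum to €16.5.)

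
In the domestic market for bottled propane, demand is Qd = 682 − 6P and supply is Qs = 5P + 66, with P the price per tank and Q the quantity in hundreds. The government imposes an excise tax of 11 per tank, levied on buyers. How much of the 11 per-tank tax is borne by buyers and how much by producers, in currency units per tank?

Without the tax, 682 − 6P = 5P + 66 gives 11P = 616, so P* = 56 and Q* = 346.
With the tax collected from buyers, demand (in seller-price terms) shifts: Qd = 682 − 6(P + 11).
Solving gives Q = 316 with buyers paying 61 and producers receiving 50 (the 11 wedge).
Burden on buyers: 5; on producers: 6. (They sum to 11.)

Buyers bear 5 per tank; producers bear 6 per tank.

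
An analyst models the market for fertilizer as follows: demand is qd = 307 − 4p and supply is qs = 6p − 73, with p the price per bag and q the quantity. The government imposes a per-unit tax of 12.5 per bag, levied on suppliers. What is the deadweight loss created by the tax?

Without the tax, 307 − 4p = 6p − 73 gives 10p = 380, so p* = 38 and q* = 155.
With the tax collected from suppliers, supply shifts: qs = 6(p − 12.5) − 73.
Solving gives q = 125 with consumers paying 45.5 and suppliers receiving 33 (the 12.5 wedge).
Quantity falls by |ΔQ| = |155 − 125| = 30.
DWL = ½ · t · |ΔQ| = ½ · 12.5 · 30 = 187.5.

Deadweight loss = 187.5.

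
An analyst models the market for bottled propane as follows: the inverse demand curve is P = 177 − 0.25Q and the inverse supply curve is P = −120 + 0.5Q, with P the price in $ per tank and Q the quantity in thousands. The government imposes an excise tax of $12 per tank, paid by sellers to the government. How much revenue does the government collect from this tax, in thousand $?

Inverting to Q(P) form: Qd = 708 − 4P; Qs = 2P + 240.
Without the tax, 708 − 4P = 2P + 240 gives 6P = 468, so P* = $78 and Q* = 396.
With the tax collected from sellers, supply shifts: Qs = 2(P − 12) + 240.
New equilibrium: consumers pay $82, sellers receive $70, Q = 380. (Wedge: Pb − Ps = 12.)
Revenue = t · Q = 12 · 380 = $4560.

Tax revenue = $4560 thousand.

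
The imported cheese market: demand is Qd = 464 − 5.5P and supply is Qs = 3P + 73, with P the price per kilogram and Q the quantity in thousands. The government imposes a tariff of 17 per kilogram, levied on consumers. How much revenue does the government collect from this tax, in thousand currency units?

Without the tax, 464 − 5.5P = 3P + 73 gives 8.5P = 391, so P* = 46 and Q* = 211.
With the tax collected from consumers, demand (in seller-price terms) shifts: Qd = 464 − 5.5(P + 17).
Solving gives Q = 178 with consumers paying 52 and suppliers receiving 35 (the 17 wedge).
Revenue = t · Q = 17 · 178 = 3026.

Tax revenue = 3026 thousand.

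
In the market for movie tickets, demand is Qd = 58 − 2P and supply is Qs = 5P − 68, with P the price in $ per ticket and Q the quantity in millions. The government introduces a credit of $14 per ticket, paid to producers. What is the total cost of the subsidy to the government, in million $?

Without the subsidy, 58 − 2P = 5P − 68 gives 7P = 126, so P* = $18 and Q* = 22.
With a per-unit subsidy paid to producers, each receives P + 14 per unit sold, so supply becomes Qs = 5(P + 14) − 68.
New equilibrium: consumers pay $8, producers receive $22, Q = 42. (Wedge: Pb − Ps = −14.)
Outlay = t · Q = 14 · 42 = $588.

Government outlay = $588 million.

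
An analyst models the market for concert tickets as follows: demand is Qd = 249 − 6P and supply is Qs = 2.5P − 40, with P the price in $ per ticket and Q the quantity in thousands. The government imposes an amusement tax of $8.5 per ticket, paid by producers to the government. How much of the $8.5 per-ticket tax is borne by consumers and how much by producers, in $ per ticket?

Consumers bear $2.5 per ticket; producers bear $6 per ticket.

Without the tax, 249 − 6P = 2.5P − 40 gives 8.5P = 289, so P* = $34 and Q* = 45.
With the tax collected from producers, supply shifts: Qs = 2.5(P − 8.5) − 40.
Solving gives Q = 30 with consumers paying $36.5 and producers receiving $28 (the $8.5 wedge).
Burden on consumers: $2.5; on producers: $6. (They sum to $8.5.)
The less price-elastic side of the market bears the larger share of a per-unit tax.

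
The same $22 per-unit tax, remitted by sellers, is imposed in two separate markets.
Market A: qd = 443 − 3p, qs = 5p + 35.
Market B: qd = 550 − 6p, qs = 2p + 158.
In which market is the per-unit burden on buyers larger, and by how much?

Market A: pre-tax p* = $51, q* = 290; post-tax q = 248.75; per-unit burden on buyers = $13.75.
Market B: pre-tax p* = $49, q* = 256; post-tax q = 223; per-unit burden on buyers = $5.5.
Difference: $13.75 vs $5.5 → market A is larger by $8.25.

Market A, by $8.25.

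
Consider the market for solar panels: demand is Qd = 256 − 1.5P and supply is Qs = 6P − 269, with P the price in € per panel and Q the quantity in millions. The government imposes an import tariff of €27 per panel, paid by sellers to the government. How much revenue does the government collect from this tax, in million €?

Tax revenue = €3202.2 million.

Without the tax, 256 − 1.5P = 6P − 269 gives 7.5P = 525, so P* = €70 and Q* = 151.
With the tax collected from sellers, supply shifts: Qs = 6(P − 27) − 269.
Solving gives Q = 118.6 with buyers paying €91.6 and sellers receiving €64.6 (the €27 wedge).
Revenue = t · Q = 27 · 118.6 = €3202.2.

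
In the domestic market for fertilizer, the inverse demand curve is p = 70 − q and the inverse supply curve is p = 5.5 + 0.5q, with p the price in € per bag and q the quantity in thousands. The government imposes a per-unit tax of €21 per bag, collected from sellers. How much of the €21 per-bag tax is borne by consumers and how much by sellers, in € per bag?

Rewrite in direct form: qd = 70 − p and qs = 2p − 11.
Without the tax, 70 − p = 2p − 11 gives 3p = 81, so p* = €27 and q* = 43.
With the tax collected from sellers, supply shifts: qs = 2(p − 21) − 11.
New equilibrium: consumers pay €41, sellers receive €20, q = 29. (Wedge: pb − ps = 21.)
Burden on consumers: €14; on sellers: €7. (They sum to €21.)

Consumers bear €14 per bag; sellers bear €7 per bag.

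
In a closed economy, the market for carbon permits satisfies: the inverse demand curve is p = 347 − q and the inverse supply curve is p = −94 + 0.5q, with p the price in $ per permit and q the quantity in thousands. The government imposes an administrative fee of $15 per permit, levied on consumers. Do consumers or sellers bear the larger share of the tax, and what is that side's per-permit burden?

Inverting to q(p) form: qd = 347 − p; qs = 2p + 188.
Without the tax, 347 − p = 2p + 188 gives 3p = 159, so p* = $53 and q* = 294.
With the tax collected from consumers, demand (in seller-price terms) shifts: qd = 347 − (p + 15).
New equilibrium: consumers pay $63, sellers receive $48, q = 284. (Wedge: pb − ps = 15.)
Per-permit burden: consumers $10, sellers $5.
Consumers take the larger share because demand is less price-elastic here (demand slope 1 vs supply slope 2).

Consumers bear the larger share: $10 per permit.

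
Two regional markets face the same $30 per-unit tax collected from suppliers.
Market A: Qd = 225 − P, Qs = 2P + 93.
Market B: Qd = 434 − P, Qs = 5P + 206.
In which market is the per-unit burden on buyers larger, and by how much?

Market A: pre-tax P* = $44, Q* = 181; post-tax Q = 161; per-unit burden on buyers = $20.
Market B: pre-tax P* = $38, Q* = 396; post-tax Q = 371; per-unit burden on buyers = $25.
Difference: $20 vs $25 → market B is larger by $5.

Market B, by $5.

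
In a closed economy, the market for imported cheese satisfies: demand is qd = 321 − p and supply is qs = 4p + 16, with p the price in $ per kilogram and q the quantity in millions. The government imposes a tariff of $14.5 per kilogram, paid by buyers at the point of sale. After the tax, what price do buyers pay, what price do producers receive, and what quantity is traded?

Buyers pay $72.6; producers receive $58.1; quantity = 248.4.

Without the tax, 321 − p = 4p + 16 gives 5p = 305, so p* = $61 and q* = 260.
With the tax collected from buyers, demand (in seller-price terms) shifts: qd = 321 − (p + 14.5).
Solving gives q = 248.4 with buyers paying $72.6 and producers receiving $58.1 (the $14.5 wedge).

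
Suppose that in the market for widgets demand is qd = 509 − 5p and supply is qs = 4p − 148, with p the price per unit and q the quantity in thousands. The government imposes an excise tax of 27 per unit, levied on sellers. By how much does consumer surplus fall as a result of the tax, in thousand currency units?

Consumer surplus falls by 1368 thousand.

Before the tax: set 509 − 5p = 4p − 148 → p* = 73, q* = 144.
With the tax collected from sellers, supply shifts: qs = 4(p − 27) − 148.
New equilibrium: consumers pay 85, sellers receive 58, q = 84. (Wedge: pb − ps = 27.)
ΔCS is the trapezoid between Q = 84 and Q = 144 of height 12: ½ · (144 + 84) · 12 = 1368.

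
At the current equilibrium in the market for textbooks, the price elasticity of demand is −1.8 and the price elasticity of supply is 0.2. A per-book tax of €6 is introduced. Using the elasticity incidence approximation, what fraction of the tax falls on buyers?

Buyers' share ≈ 0.1.

Incidence ratio: buyers' share ≈ εs / (εs + |εd|) = 0.2 / (0.2 + 1.8) = 0.1.
Supply is the less elastic side, so buyers bear the smaller share.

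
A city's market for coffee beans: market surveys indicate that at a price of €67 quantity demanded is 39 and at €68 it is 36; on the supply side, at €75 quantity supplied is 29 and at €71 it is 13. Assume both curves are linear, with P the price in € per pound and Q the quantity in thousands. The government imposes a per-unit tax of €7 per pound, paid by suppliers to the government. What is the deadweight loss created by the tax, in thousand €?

Demand slope: (36 − 39)/(68 − 67) = -3, so Qd = 240 − 3P.
Supply slope: (13 − 29)/(71 − 75) = 4, so Qs = 4P − 271.
Before the tax: set 240 − 3P = 4P − 271 → P* = €73, Q* = 21.
With the tax collected from suppliers, supply shifts: Qs = 4(P − 7) − 271.
Solving gives Q = 9 with consumers paying €77 and suppliers receiving €70 (the €7 wedge).
Quantity falls by |ΔQ| = |21 − 9| = 12.
DWL = ½ · t · |ΔQ| = ½ · 7 · 12 = €42.

Deadweight loss = €42 thousand.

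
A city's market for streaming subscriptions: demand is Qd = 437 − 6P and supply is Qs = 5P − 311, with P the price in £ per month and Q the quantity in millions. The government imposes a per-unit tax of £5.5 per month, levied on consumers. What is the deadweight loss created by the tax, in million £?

Before the tax: set 437 − 6P = 5P − 311 → P* = £68, Q* = 29.
With the tax collected from consumers, demand (in seller-price terms) shifts: Qd = 437 − 6(P + 5.5).
Solving gives Q = 14 with consumers paying £70.5 and producers receiving £65 (the £5.5 wedge).
Quantity falls by |ΔQ| = |29 − 14| = 15.
DWL = ½ · t · |ΔQ| = ½ · 5.5 · 15 = £41.25.

Deadweight loss = £41.25 million.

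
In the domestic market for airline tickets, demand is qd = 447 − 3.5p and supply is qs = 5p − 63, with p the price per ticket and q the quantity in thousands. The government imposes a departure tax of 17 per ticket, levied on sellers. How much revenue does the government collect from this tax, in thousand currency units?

Before the tax: set 447 − 3.5p = 5p − 63 → p* = 60, q* = 237.
With the tax collected from sellers, supply shifts: qs = 5(p − 17) − 63.
Solving gives q = 202 with buyers paying 70 and sellers receiving 53 (the 17 wedge).
Revenue = t · Q = 17 · 202 = 3434.

Tax revenue = 3434 thousand.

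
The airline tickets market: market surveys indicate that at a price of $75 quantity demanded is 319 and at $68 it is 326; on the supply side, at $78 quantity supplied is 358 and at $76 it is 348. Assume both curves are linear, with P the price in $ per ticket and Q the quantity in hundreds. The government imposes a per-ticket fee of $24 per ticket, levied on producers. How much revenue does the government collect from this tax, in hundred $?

Demand slope: (326 − 319)/(68 − 75) = -1, so Qd = 394 − P.
Supply slope: (348 − 358)/(76 − 78) = 5, so Qs = 5P − 32.
Without the tax, 394 − P = 5P − 32 gives 6P = 426, so P* = $71 and Q* = 323.
With the tax collected from producers, supply shifts: Qs = 5(P − 24) − 32.
Solving gives Q = 303 with consumers paying $91 and producers receiving $67 (the $24 wedge).
Revenue = t · Q = 24 · 303 = $7272.

Tax revenue = $7272 hundred.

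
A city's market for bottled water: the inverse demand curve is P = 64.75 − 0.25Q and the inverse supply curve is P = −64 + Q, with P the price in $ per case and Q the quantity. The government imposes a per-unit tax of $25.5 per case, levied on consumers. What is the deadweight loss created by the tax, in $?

Deadweight loss = $260.1.

Rewrite in direct form: Qd = 259 − 4P and Qs = P + 64.
Without the tax, 259 − 4P = P + 64 gives 5P = 195, so P* = $39 and Q* = 103.
With the tax collected from consumers, demand (in seller-price terms) shifts: Qd = 259 − 4(P + 25.5).
New equilibrium: consumers pay $44.1, sellers receive $18.6, Q = 82.6. (Wedge: Pb − Ps = 25.5.)
Quantity falls by |ΔQ| = |103 − 82.6| = 20.4.
DWL = ½ · t · |ΔQ| = ½ · 25.5 · 20.4 = $260.1.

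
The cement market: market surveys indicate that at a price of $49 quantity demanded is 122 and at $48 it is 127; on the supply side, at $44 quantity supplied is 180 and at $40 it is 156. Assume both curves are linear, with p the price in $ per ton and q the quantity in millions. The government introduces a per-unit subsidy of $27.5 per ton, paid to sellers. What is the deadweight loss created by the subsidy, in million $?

Demand slope: (127 − 122)/(48 − 49) = -5, so qd = 367 − 5p.
Supply slope: (156 − 180)/(40 − 44) = 6, so qs = 6p − 84.
Without the subsidy, 367 − 5p = 6p − 84 gives 11p = 451, so p* = $41 and q* = 162.
With a per-unit subsidy paid to sellers, each receives p + 27.5 per unit sold, so supply becomes qs = 6(p + 27.5) − 84.
New equilibrium: consumers pay $26, sellers receive $53.5, q = 237. (Wedge: pb − ps = −27.5.)
Quantity rises by |ΔQ| = |162 − 237| = 75.
DWL = ½ · t · |ΔQ| = ½ · 27.5 · 75 = $1031.25.

Deadweight loss = $1031.25 million.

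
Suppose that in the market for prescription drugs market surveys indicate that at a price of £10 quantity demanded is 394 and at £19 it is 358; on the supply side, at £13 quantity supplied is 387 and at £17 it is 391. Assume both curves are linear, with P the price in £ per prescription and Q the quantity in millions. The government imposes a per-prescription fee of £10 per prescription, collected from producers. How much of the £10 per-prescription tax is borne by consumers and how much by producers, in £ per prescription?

Demand slope: (358 − 394)/(19 − 10) = -4, so Qd = 434 − 4P.
Supply slope: (391 − 387)/(17 − 13) = 1, so Qs = P + 374.
Before the tax: set 434 − 4P = P + 374 → P* = £12, Q* = 386.
With the tax collected from producers, supply shifts: Qs = (P − 10) + 374.
New equilibrium: consumers pay £14, producers receive £4, Q = 378. (Wedge: Pb − Ps = 10.)
Burden on consumers: £2; on producers: £8. (They sum to £10.)
The less price-elastic side of the market bears the larger share of a per-unit tax.

Consumers bear £2 per prescription; producers bear £8 per prescription.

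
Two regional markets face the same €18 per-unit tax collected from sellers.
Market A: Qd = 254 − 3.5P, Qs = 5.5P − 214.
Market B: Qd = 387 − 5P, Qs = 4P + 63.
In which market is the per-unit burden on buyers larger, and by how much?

Market A: pre-tax P* = €52, Q* = 72; post-tax Q = 33.5; per-unit burden on buyers = €11.
Market B: pre-tax P* = €36, Q* = 207; post-tax Q = 167; per-unit burden on buyers = €8.
Difference: €11 vs €8 → market A is larger by €3.

Market A, by €3.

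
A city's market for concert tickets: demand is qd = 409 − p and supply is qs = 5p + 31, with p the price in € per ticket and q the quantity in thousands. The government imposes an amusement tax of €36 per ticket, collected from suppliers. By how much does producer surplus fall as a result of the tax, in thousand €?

Without the tax, 409 − p = 5p + 31 gives 6p = 378, so p* = €63 and q* = 346.
With the tax collected from suppliers, supply shifts: qs = 5(p − 36) + 31.
Solving gives q = 316 with consumers paying €93 and suppliers receiving €57 (the €36 wedge).
ΔPS is the trapezoid between Q = 316 and Q = 346 of height €6: ½ · (346 + 316) · 6 = €1986.

Producer surplus falls by €1986 thousand.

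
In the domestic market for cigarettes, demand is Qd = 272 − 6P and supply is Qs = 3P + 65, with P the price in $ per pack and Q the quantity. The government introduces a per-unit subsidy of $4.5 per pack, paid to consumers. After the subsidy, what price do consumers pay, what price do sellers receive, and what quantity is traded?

Without the subsidy, 272 − 6P = 3P + 65 gives 9P = 207, so P* = $23 and Q* = 134.
With a per-unit subsidy paid to consumers, each effectively pays P − 4.5, so demand becomes Qd = 272 − 6(P − 4.5).
New equilibrium: consumers pay $21.5, sellers receive $26, Q = 143. (Wedge: Pb − Ps = −4.5.)

Consumers pay $21.5; sellers receive $26; quantity = 143.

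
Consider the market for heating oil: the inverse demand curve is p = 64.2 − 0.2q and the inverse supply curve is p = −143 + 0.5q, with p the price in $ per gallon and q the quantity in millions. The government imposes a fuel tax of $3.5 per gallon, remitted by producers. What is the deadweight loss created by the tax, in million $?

Rewrite in direct form: qd = 321 − 5p and qs = 2p + 286.
Without the tax, 321 − 5p = 2p + 286 gives 7p = 35, so p* = $5 and q* = 296.
With the tax collected from producers, supply shifts: qs = 2(p − 3.5) + 286.
Solving gives q = 291 with buyers paying $6 and producers receiving $2.5 (the $3.5 wedge).
Quantity falls by |ΔQ| = |296 − 291| = 5.
DWL = ½ · t · |ΔQ| = ½ · 3.5 · 5 = $8.75.

Deadweight loss = $8.75 million.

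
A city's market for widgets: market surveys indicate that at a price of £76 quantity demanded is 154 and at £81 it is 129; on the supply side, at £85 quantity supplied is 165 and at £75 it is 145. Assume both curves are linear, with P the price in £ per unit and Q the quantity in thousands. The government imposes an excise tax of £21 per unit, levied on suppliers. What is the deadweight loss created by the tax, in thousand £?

Deadweight loss = £315 thousand.

Demand slope: (129 − 154)/(81 − 76) = -5, so Qd = 534 − 5P.
Supply slope: (145 − 165)/(75 − 85) = 2, so Qs = 2P − 5.
Without the tax, 534 − 5P = 2P − 5 gives 7P = 539, so P* = £77 and Q* = 149.
With the tax collected from suppliers, supply shifts: Qs = 2(P − 21) − 5.
New equilibrium: consumers pay £83, suppliers receive £62, Q = 119. (Wedge: Pb − Ps = 21.)
Quantity falls by |ΔQ| = |149 − 119| = 30.
DWL = ½ · t · |ΔQ| = ½ · 21 · 30 = £315.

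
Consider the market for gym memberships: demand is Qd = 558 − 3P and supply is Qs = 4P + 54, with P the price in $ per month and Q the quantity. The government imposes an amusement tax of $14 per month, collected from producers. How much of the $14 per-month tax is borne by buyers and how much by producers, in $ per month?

Without the tax, 558 − 3P = 4P + 54 gives 7P = 504, so P* = $72 and Q* = 342.
With the tax collected from producers, supply shifts: Qs = 4(P − 14) + 54.
Solving gives Q = 318 with buyers paying $80 and producers receiving $66 (the $14 wedge).
Burden on buyers: $8; on producers: $6. (They sum to $14.)

Buyers bear $8 per month; producers bear $6 per month.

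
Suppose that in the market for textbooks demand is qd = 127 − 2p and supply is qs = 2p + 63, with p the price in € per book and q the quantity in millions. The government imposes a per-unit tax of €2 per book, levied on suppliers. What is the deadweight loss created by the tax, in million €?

Deadweight loss = €2 million.

Without the tax, 127 − 2p = 2p + 63 gives 4p = 64, so p* = €16 and q* = 95.
With the tax collected from suppliers, supply shifts: qs = 2(p − 2) + 63.
New equilibrium: consumers pay €17, suppliers receive €15, q = 93. (Wedge: pb − ps = 2.)
Quantity falls by |ΔQ| = |95 − 93| = 2.
DWL = ½ · t · |ΔQ| = ½ · 2 · 2 = €2.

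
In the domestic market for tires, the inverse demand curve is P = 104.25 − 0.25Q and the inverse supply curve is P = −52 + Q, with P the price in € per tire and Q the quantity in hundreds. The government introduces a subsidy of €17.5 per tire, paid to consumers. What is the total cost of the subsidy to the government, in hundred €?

Inverting to Q(P) form: Qd = 417 − 4P; Qs = P + 52.
Without the subsidy, 417 − 4P = P + 52 gives 5P = 365, so P* = €73 and Q* = 125.
With a per-unit subsidy paid to consumers, each effectively pays P − 17.5, so demand becomes Qd = 417 − 4(P − 17.5).
Solving gives Q = 139 with consumers paying €69.5 and suppliers receiving €87 (the €17.5 wedge).
Outlay = t · Q = 17.5 · 139 = €2432.5.

Government outlay = €2432.5 hundred.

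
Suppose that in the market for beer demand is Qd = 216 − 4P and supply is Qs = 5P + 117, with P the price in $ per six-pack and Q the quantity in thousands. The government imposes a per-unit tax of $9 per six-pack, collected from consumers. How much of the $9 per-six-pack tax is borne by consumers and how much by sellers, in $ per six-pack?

Without the tax, 216 − 4P = 5P + 117 gives 9P = 99, so P* = $11 and Q* = 172.
With the tax collected from consumers, demand (in seller-price terms) shifts: Qd = 216 − 4(P + 9).
Solving gives Q = 152 with consumers paying $16 and sellers receiving $7 (the $9 wedge).
Burden on consumers: $5; on sellers: $4. (They sum to $9.)
The less price-elastic side of the market bears the larger share of a per-unit tax.

Consumers bear $5 per six-pack; sellers bear $4 per six-pack.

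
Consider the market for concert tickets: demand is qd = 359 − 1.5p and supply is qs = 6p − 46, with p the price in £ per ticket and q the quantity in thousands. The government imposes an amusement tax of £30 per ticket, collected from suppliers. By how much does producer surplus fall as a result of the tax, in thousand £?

Without the tax, 359 − 1.5p = 6p − 46 gives 7.5p = 405, so p* = £54 and q* = 278.
With the tax collected from suppliers, supply shifts: qs = 6(p − 30) − 46.
Solving gives q = 242 with consumers paying £78 and suppliers receiving £48 (the £30 wedge).
ΔPS is the trapezoid between Q = 242 and Q = 278 of height £6: ½ · (278 + 242) · 6 = £1560.

Producer surplus falls by £1560 thousand.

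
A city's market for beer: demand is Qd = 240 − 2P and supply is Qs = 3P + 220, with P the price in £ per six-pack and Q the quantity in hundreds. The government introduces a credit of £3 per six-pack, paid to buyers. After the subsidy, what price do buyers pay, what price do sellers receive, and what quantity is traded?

Buyers pay £2.2; sellers receive £5.2; quantity = 235.6.

Before the subsidy: set 240 − 2P = 3P + 220 → P* = £4, Q* = 232.
With a per-unit subsidy paid to buyers, each effectively pays P − 3, so demand becomes Qd = 240 − 2(P − 3).
Solving gives Q = 235.6 with buyers paying £2.2 and sellers receiving £5.2 (the £3 wedge).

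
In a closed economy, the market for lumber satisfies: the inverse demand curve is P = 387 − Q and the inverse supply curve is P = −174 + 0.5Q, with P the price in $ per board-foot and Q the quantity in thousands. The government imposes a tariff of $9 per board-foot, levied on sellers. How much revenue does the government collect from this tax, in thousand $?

Tax revenue = $3312 thousand.

Inverting to Q(P) form: Qd = 387 − P; Qs = 2P + 348.
Before the tax: set 387 − P = 2P + 348 → P* = $13, Q* = 374.
With the tax collected from sellers, supply shifts: Qs = 2(P − 9) + 348.
New equilibrium: consumers pay $19, sellers receive $10, Q = 368. (Wedge: Pb − Ps = 9.)
Revenue = t · Q = 9 · 368 = $3312.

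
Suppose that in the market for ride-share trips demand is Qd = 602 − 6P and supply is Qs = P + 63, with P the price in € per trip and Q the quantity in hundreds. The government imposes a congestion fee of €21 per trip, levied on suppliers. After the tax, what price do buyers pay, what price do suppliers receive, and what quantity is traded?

Buyers pay €80; suppliers receive €59; quantity = 122.

Before the tax: set 602 − 6P = P + 63 → P* = €77, Q* = 140.
With the tax collected from suppliers, supply shifts: Qs = (P − 21) + 63.
Solving gives Q = 122 with buyers paying €80 and suppliers receiving €59 (the €21 wedge).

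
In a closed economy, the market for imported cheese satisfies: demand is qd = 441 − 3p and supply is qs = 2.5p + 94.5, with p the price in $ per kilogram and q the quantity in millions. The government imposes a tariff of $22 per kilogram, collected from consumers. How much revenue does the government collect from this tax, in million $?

Tax revenue = $4884 million.

Without the tax, 441 − 3p = 2.5p + 94.5 gives 5.5p = 346.5, so p* = $63 and q* = 252.
With the tax collected from consumers, demand (in seller-price terms) shifts: qd = 441 − 3(p + 22).
New equilibrium: consumers pay $73, producers receive $51, q = 222. (Wedge: pb − ps = 22.)
Revenue = t · Q = 22 · 222 = $4884.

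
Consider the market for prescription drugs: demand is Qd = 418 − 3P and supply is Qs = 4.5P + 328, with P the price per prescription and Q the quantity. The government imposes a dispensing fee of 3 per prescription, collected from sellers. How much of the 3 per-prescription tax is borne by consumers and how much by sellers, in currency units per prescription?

Before the tax: set 418 − 3P = 4.5P + 328 → P* = 12, Q* = 382.
With the tax collected from sellers, supply shifts: Qs = 4.5(P − 3) + 328.
Solving gives Q = 376.6 with consumers paying 13.8 and sellers receiving 10.8 (the 3 wedge).
Burden on consumers: 1.8; on sellers: 1.2. (They sum to 3.)
The less price-elastic side of the market bears the larger share of a per-unit tax.

Consumers bear 1.8 per prescription; sellers bear 1.2 per prescription.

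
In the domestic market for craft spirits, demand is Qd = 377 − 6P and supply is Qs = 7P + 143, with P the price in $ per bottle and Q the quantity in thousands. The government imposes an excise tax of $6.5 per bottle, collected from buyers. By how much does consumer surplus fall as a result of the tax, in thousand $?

Consumer surplus falls by $904.75 thousand.

Without the tax, 377 − 6P = 7P + 143 gives 13P = 234, so P* = $18 and Q* = 269.
With the tax collected from buyers, demand (in seller-price terms) shifts: Qd = 377 − 6(P + 6.5).
New equilibrium: buyers pay $21.5, producers receive $15, Q = 248. (Wedge: Pb − Ps = 6.5.)
ΔCS is the trapezoid between Q = 248 and Q = 269 of height $3.5: ½ · (269 + 248) · 3.5 = $904.75.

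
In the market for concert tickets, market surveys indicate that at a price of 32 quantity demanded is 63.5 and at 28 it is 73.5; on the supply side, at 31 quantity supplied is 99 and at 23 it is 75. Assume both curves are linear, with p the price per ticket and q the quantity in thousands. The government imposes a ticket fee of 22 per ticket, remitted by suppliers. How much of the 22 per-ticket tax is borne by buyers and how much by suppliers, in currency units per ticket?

Demand slope: (73.5 − 63.5)/(28 − 32) = -2.5, so qd = 143.5 − 2.5p.
Supply slope: (75 − 99)/(23 − 31) = 3, so qs = 3p + 6.
Before the tax: set 143.5 − 2.5p = 3p + 6 → p* = 25, q* = 81.
With the tax collected from suppliers, supply shifts: qs = 3(p − 22) + 6.
New equilibrium: buyers pay 37, suppliers receive 15, q = 51. (Wedge: pb − ps = 22.)
Burden on buyers: 12; on suppliers: 10. (They sum to 22.)

Buyers bear 12 per ticket; suppliers bear 10 per ticket.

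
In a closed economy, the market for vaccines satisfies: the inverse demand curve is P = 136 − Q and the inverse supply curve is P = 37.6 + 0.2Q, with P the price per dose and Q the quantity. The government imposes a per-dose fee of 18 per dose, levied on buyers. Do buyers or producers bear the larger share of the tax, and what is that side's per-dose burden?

Inverting to Q(P) form: Qd = 136 − P; Qs = 5P − 188.
Without the tax, 136 − P = 5P − 188 gives 6P = 324, so P* = 54 and Q* = 82.
With the tax collected from buyers, demand (in seller-price terms) shifts: Qd = 136 − (P + 18).
Solving gives Q = 67 with buyers paying 69 and producers receiving 51 (the 18 wedge).
Per-dose burden: buyers 15, producers 3.
Buyers take the larger share because demand is less price-elastic here (demand slope 1 vs supply slope 5).

Buyers bear the larger share: 15 per dose.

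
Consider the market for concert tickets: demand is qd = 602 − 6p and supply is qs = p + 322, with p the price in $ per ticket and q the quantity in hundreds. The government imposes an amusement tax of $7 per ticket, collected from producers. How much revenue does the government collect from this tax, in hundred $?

Without the tax, 602 − 6p = p + 322 gives 7p = 280, so p* = $40 and q* = 362.
With the tax collected from producers, supply shifts: qs = (p − 7) + 322.
New equilibrium: consumers pay $41, producers receive $34, q = 356. (Wedge: pb − ps = 7.)
Revenue = t · Q = 7 · 356 = $2492.

Tax revenue = $2492 hundred.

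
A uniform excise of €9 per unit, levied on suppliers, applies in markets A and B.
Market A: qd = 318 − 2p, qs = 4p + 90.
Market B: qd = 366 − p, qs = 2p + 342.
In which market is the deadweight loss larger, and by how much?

Market A, by €27.

Market A: pre-tax p* = €38, q* = 242; post-tax q = 230; deadweight loss = €54.
Market B: pre-tax p* = €8, q* = 358; post-tax q = 352; deadweight loss = €27.
Difference: €54 vs €27 → market A is larger by €27.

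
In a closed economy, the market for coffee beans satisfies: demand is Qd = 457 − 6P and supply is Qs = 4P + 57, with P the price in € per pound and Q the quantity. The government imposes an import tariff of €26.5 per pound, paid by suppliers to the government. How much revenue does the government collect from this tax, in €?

Before the tax: set 457 − 6P = 4P + 57 → P* = €40, Q* = 217.
With the tax collected from suppliers, supply shifts: Qs = 4(P − 26.5) + 57.
Solving gives Q = 153.4 with buyers paying €50.6 and suppliers receiving €24.1 (the €26.5 wedge).
Revenue = t · Q = 26.5 · 153.4 = €4065.1.

Tax revenue = €4065.1.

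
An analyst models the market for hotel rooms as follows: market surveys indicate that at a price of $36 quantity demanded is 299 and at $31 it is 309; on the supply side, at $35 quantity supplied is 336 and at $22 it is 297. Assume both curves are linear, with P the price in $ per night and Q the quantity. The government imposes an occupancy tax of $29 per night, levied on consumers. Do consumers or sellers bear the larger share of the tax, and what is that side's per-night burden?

Demand slope: (309 − 299)/(31 − 36) = -2, so Qd = 371 − 2P.
Supply slope: (297 − 336)/(22 − 35) = 3, so Qs = 3P + 231.
Without the tax, 371 − 2P = 3P + 231 gives 5P = 140, so P* = $28 and Q* = 315.
With the tax collected from consumers, demand (in seller-price terms) shifts: Qd = 371 − 2(P + 29).
New equilibrium: consumers pay $45.4, sellers receive $16.4, Q = 280.2. (Wedge: Pb − Ps = 29.)
Per-night burden: consumers $17.4, sellers $11.6.
Consumers take the larger share because demand is less price-elastic here (demand slope 2 vs supply slope 3).
The less price-elastic side of the market bears the larger share of a per-unit tax.

Consumers bear the larger share: $17.4 per night.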